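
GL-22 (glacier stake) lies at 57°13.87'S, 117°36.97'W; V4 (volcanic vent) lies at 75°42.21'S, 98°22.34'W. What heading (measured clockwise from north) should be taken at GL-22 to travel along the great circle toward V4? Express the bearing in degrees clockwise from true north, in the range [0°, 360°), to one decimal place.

166.1°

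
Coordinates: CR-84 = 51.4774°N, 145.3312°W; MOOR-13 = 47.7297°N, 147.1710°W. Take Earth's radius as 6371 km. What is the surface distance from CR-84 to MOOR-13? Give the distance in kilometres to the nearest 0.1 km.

Δφ = -3.7477°,  Δλ = -1.8398°
a = sin²(Δφ/2) + cos φ₁ cos φ₂ sin²(Δλ/2) = 0.001177
c = 2·arcsin(√a) = 0.068634 rad = 3.9325°
d = R·c = 6371 × 0.068634 = 437.3 km

437.3 km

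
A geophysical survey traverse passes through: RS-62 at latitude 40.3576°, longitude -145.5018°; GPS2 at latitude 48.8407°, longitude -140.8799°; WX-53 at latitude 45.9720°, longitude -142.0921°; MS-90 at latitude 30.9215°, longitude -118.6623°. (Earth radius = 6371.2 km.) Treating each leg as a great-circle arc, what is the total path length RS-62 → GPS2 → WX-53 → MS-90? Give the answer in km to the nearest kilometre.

3965 km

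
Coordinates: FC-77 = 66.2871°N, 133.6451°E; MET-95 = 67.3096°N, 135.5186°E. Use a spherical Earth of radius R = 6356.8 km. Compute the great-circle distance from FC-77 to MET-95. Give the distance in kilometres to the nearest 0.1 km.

Δφ = 1.0225°,  Δλ = 1.8735°
a = sin²(Δφ/2) + cos φ₁ cos φ₂ sin²(Δλ/2) = 0.000121
c = 2·arcsin(√a) = 0.022008 rad = 1.2610°
d = R·c = 6356.8 × 0.022008 = 139.9 km

139.9 km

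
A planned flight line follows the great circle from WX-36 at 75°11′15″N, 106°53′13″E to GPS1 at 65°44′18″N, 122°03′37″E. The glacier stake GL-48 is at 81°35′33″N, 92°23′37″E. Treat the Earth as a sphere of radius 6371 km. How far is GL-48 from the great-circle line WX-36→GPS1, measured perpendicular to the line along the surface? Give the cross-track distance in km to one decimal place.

WX-36: φ = +75.18750°, λ = +106.88694°
GPS1: φ = +65.73833°, λ = +122.06028°
GL-48: φ = +81.59250°, λ = +92.39361°
δ₁₃ = central angle WX-36→GL-48 = 0.121988 rad  (haversine)
θ₁₃ = bearing WX-36→GL-48 = 342.500°,  θ₁₂ = bearing WX-36→GPS1 = 144.418°
dₓₜ = R·arcsin(sin δ₁₃ · sin(θ₁₃ − θ₁₂)) = 6371·arcsin(0.12169·sin(198.082°)) = -240.679 km
|dₓₜ| = 240.679 km

240.7 km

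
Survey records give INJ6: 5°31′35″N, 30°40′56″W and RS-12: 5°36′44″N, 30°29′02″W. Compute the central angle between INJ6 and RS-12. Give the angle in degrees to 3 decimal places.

0.215°

INJ6: φ = +5.52639°, λ = -30.68222°
RS-12: φ = +5.61222°, λ = -30.48389°
Δφ = 0.0858°,  Δλ = 0.1983°
a = sin²(Δφ/2) + cos φ₁ cos φ₂ sin²(Δλ/2) = 0.000004
c = 2·arcsin(√a) = 0.003757 rad = 0.2153°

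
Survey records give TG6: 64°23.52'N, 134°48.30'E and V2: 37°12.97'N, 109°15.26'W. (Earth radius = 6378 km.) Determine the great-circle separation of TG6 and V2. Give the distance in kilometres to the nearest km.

7430 km

TG6: φ = +64.39200°, λ = +134.80500°
V2: φ = +37.21617°, λ = -109.25433°
Δφ = -27.1758°,  Δλ = 115.9407°
a = sin²(Δφ/2) + cos φ₁ cos φ₂ sin²(Δλ/2) = 0.302576
c = 2·arcsin(√a) = 1.164894 rad = 66.7435°
d = R·c = 6378 × 1.164894 = 7429.7 km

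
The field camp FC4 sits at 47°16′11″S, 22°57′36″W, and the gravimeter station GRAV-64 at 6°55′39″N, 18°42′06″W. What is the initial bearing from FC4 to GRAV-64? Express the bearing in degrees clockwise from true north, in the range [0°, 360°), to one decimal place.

5.2°

FC4: φ = -47.26972°, λ = -22.96000°
GRAV-64: φ = +6.92750°, λ = -18.70167°
Δλ = 4.2583°
y = sin Δλ · cos φ₂ = 0.073711
x = cos φ₁ sin φ₂ − sin φ₁ cos φ₂ cos Δλ = 0.809022
θ = atan2(y, x) = 5.2059° → 5.2059° (mod 360°)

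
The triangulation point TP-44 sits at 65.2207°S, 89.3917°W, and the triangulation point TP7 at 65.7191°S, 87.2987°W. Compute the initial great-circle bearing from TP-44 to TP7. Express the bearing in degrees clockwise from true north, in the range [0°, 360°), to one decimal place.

Δλ = 2.0930°
y = sin Δλ · cos φ₂ = 0.015018
x = cos φ₁ sin φ₂ − sin φ₁ cos φ₂ cos Δλ = -0.008948
θ = atan2(y, x) = 120.7863° → 120.7863° (mod 360°)

120.8°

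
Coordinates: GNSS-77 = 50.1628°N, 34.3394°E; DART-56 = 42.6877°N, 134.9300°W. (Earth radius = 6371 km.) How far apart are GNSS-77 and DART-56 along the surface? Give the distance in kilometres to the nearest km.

9638 km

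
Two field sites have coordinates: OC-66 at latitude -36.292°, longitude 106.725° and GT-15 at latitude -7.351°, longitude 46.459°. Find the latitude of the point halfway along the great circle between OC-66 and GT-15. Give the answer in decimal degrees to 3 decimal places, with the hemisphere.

24.804°S

Bx = cos φ₂ cos Δλ = 0.491898,  By = cos φ₂ sin Δλ = -0.861200
φₘ = atan2(sin φ₁ + sin φ₂, √((cos φ₁ + Bx)² + By²)) = -24.80360°
λₘ = λ₁ + atan2(By, cos φ₁ + Bx) = 73.15956°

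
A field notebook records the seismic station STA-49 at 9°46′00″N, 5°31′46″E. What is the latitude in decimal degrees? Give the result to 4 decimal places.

9.7667°N

9° + 46′/60 + 0″/3600 = 9 + 0.76667 + 0.00000 = 9.7667°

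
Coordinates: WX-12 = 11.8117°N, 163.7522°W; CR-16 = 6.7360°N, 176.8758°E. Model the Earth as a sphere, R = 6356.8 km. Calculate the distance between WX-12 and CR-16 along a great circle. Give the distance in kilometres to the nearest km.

Δφ = -5.0757°,  Δλ = -19.3720°
a = sin²(Δφ/2) + cos φ₁ cos φ₂ sin²(Δλ/2) = 0.029478
c = 2·arcsin(√a) = 0.345090 rad = 19.7722°
d = R·c = 6356.8 × 0.345090 = 2193.7 km

2194 km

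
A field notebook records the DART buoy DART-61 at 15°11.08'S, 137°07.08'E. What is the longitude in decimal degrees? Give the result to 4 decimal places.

137° + 7.08′/60 = 137 + 0.11800 = 137.1180°

137.1180°E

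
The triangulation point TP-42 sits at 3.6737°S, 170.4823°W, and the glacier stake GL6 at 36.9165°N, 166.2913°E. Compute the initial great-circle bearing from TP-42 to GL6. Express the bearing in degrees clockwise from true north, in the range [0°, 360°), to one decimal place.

334.0°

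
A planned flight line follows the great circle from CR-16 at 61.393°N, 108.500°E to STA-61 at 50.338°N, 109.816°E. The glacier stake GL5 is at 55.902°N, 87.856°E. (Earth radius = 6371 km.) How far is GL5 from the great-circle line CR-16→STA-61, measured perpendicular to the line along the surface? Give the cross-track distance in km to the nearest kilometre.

1296 km

δ₁₃ = central angle CR-16→GL5 = 0.209304 rad  (haversine)
θ₁₃ = bearing CR-16→GL5 = 252.035°,  θ₁₂ = bearing CR-16→STA-61 = 175.625°
dₓₜ = R·arcsin(sin δ₁₃ · sin(θ₁₃ − θ₁₂)) = 6371·arcsin(0.20778·sin(76.410°)) = 1295.609 km
|dₓₜ| = 1295.609 km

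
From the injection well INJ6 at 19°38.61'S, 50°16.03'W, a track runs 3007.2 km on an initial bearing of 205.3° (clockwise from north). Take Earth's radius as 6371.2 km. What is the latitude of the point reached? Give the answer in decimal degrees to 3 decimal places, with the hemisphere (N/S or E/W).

43.357°S

INJ6: φ = -19.64350°, λ = -50.26717°
δ = d/R = 3007.2/6371.2 = 0.471999 rad
φ₂ = arcsin(sin φ₁ cos δ + cos φ₁ sin δ cos θ)
   = arcsin(-0.33617·0.89066 + 0.94180·0.45467·-0.90408) = -43.35725°
λ₂ = λ₁ + atan2(sin θ sin δ cos φ₁, cos δ − sin φ₁ sin φ₂) = -65.76718°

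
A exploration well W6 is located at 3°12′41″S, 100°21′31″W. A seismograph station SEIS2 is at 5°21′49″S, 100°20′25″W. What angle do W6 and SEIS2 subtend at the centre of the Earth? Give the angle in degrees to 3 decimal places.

2.152°

W6: φ = -3.21139°, λ = -100.35861°
SEIS2: φ = -5.36361°, λ = -100.34028°
Δφ = -2.1522°,  Δλ = 0.0183°
a = sin²(Δφ/2) + cos φ₁ cos φ₂ sin²(Δλ/2) = 0.000353
c = 2·arcsin(√a) = 0.037565 rad = 2.1523°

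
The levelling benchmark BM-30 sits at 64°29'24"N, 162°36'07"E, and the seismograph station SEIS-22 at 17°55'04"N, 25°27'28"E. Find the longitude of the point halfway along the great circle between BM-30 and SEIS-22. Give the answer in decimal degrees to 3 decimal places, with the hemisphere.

50.194°E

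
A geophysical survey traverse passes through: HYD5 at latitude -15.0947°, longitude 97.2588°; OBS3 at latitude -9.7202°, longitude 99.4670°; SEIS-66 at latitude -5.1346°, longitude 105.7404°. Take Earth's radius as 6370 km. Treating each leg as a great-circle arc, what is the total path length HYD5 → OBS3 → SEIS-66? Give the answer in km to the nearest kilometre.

1503 km

HYD5→OBS3: c = 0.101067 rad, d = 643.80 km
OBS3→SEIS-66: c = 0.134858 rad, d = 859.04 km
Total = 643.80 + 859.04 = 1502.84 km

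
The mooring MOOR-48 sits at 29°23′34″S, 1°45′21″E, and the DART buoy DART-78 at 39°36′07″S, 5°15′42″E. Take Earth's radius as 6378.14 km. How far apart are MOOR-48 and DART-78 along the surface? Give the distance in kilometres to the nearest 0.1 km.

MOOR-48: φ = -29.39278°, λ = +1.75583°
DART-78: φ = -39.60194°, λ = +5.26167°
Δφ = -10.2092°,  Δλ = 3.5058°
a = sin²(Δφ/2) + cos φ₁ cos φ₂ sin²(Δλ/2) = 0.008545
c = 2·arcsin(√a) = 0.185137 rad = 10.6076°
d = R·c = 6378.14 × 0.185137 = 1180.8 km

1180.8 km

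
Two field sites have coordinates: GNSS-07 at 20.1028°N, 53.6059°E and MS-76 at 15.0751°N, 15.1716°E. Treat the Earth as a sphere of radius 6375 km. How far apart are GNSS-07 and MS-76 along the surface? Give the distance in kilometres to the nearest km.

4106 km

Δφ = -5.0277°,  Δλ = -38.4343°
a = sin²(Δφ/2) + cos φ₁ cos φ₂ sin²(Δλ/2) = 0.100161
c = 2·arcsin(√a) = 0.644039 rad = 36.9007°
d = R·c = 6375 × 0.644039 = 4105.7 km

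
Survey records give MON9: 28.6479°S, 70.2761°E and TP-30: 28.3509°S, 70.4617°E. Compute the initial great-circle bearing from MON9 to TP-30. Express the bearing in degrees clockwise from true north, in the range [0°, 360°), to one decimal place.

Δλ = 0.1856°
y = sin Δλ · cos φ₂ = 0.002851
x = cos φ₁ sin φ₂ − sin φ₁ cos φ₂ cos Δλ = 0.005181
θ = atan2(y, x) = 28.8195° → 28.8195° (mod 360°)

28.8°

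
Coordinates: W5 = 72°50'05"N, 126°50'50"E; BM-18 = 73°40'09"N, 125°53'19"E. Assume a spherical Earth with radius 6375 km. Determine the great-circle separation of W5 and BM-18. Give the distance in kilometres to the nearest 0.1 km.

97.8 km

W5: φ = +72.83472°, λ = +126.84722°
BM-18: φ = +73.66917°, λ = +125.88861°
Δφ = 0.8344°,  Δλ = -0.9586°
a = sin²(Δφ/2) + cos φ₁ cos φ₂ sin²(Δλ/2) = 0.000059
c = 2·arcsin(√a) = 0.015341 rad = 0.8790°
d = R·c = 6375 × 0.015341 = 97.8 km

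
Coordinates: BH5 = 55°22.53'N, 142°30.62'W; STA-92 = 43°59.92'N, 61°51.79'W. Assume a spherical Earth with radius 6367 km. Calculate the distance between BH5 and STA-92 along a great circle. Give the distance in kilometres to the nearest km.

5596 km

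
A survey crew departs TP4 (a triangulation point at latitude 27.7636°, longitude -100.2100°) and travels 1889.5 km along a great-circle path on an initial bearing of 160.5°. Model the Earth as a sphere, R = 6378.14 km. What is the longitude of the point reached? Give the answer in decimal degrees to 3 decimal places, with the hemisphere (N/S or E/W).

δ = d/R = 1889.5/6378.14 = 0.296246 rad
φ₂ = arcsin(sin φ₁ cos δ + cos φ₁ sin δ cos θ)
   = arcsin(0.46582·0.95644 + 0.88488·0.29193·-0.94264) = 11.65546°
λ₂ = λ₁ + atan2(sin θ sin δ cos φ₁, cos δ − sin φ₁ sin φ₂) = -94.49959°

94.500°W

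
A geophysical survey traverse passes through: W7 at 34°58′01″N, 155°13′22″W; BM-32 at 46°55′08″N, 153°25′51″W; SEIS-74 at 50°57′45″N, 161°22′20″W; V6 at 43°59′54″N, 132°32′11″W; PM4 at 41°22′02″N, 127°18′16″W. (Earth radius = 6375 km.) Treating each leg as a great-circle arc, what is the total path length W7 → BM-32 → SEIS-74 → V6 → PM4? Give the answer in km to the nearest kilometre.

4875 km

W7: φ = +34.96694°, λ = -155.22278°
BM-32: φ = +46.91889°, λ = -153.43083°
SEIS-74: φ = +50.96250°, λ = -161.37222°
V6: φ = +43.99833°, λ = -132.53639°
PM4: φ = +41.36722°, λ = -127.30444°
W7→BM-32: c = 0.209918 rad, d = 1338.23 km
BM-32→SEIS-74: c = 0.115085 rad, d = 733.66 km
SEIS-74→V6: c = 0.358445 rad, d = 2285.09 km
V6→PM4: c = 0.081305 rad, d = 518.32 km
Total = 1338.23 + 733.66 + 2285.09 + 518.32 = 4875.31 km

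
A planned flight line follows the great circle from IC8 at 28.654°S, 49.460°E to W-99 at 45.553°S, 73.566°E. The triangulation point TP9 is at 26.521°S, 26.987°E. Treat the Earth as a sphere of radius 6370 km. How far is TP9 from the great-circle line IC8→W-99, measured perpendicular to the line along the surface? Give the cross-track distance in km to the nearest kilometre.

δ₁₃ = central angle IC8→TP9 = 0.349104 rad  (haversine)
θ₁₃ = bearing IC8→TP9 = 270.777°,  θ₁₂ = bearing IC8→W-99 = 138.208°
dₓₜ = R·arcsin(sin δ₁₃ · sin(θ₁₃ − θ₁₂)) = 6370·arcsin(0.34206·sin(132.568°)) = 1622.174 km
|dₓₜ| = 1622.174 km

1622 km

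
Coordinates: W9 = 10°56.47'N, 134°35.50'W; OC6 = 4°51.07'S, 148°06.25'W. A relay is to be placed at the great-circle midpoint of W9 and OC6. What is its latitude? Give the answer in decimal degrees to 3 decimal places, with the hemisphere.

W9: φ = +10.94117°, λ = -134.59167°
OC6: φ = -4.85117°, λ = -148.10417°
Bx = cos φ₂ cos Δλ = 0.968836,  By = cos φ₂ sin Δλ = -0.232820
φₘ = atan2(sin φ₁ + sin φ₂, √((cos φ₁ + Bx)² + By²)) = 3.06625°
λₘ = λ₁ + atan2(By, cos φ₁ + Bx) = -141.39800°

3.066°N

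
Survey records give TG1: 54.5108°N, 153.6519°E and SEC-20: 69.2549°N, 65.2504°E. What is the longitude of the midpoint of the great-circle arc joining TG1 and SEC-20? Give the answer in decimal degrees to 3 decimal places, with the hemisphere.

Bx = cos φ₂ cos Δλ = 0.009881,  By = cos φ₂ sin Δλ = -0.354073
φₘ = atan2(sin φ₁ + sin φ₂, √((cos φ₁ + Bx)² + By²)) = 68.51827°
λₘ = λ₁ + atan2(By, cos φ₁ + Bx) = 122.70135°

122.701°E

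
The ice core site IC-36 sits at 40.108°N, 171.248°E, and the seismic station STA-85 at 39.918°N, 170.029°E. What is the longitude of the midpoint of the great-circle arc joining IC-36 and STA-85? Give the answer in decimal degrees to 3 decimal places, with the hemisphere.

170.638°E

Bx = cos φ₂ cos Δλ = 0.766790,  By = cos φ₂ sin Δλ = -0.016316
φₘ = atan2(sin φ₁ + sin φ₂, √((cos φ₁ + Bx)² + By²)) = 40.01460°
λₘ = λ₁ + atan2(By, cos φ₁ + Bx) = 170.63765°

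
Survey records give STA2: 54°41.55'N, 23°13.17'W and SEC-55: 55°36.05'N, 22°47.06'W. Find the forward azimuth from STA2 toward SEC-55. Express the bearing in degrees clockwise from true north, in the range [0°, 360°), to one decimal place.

STA2: φ = +54.69250°, λ = -23.21950°
SEC-55: φ = +55.60083°, λ = -22.78433°
Δλ = 0.4352°
y = sin Δλ · cos φ₂ = 0.004291
x = cos φ₁ sin φ₂ − sin φ₁ cos φ₂ cos Δλ = 0.015866
θ = atan2(y, x) = 15.1332° → 15.1332° (mod 360°)

15.1°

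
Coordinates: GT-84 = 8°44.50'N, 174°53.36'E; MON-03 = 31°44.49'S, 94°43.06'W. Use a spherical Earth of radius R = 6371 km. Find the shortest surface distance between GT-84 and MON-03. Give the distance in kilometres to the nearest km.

10554 km

GT-84: φ = +8.74167°, λ = +174.88933°
MON-03: φ = -31.74150°, λ = -94.71767°
Δφ = -40.4832°,  Δλ = 90.3930°
a = sin²(Δφ/2) + cos φ₁ cos φ₂ sin²(Δλ/2) = 0.542860
c = 2·arcsin(√a) = 1.656622 rad = 94.9174°
d = R·c = 6371 × 1.656622 = 10554.3 km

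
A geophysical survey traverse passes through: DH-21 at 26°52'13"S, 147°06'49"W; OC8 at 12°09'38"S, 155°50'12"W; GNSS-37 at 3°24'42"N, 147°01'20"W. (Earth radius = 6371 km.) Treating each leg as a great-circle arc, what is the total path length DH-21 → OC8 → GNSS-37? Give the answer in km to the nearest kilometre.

DH-21: φ = -26.87028°, λ = -147.11361°
OC8: φ = -12.16056°, λ = -155.83667°
GNSS-37: φ = +3.41167°, λ = -147.02222°
DH-21→OC8: c = 0.293843 rad, d = 1872.07 km
OC8→GNSS-37: c = 0.311848 rad, d = 1986.79 km
Total = 1872.07 + 1986.79 = 3858.86 km

3859 km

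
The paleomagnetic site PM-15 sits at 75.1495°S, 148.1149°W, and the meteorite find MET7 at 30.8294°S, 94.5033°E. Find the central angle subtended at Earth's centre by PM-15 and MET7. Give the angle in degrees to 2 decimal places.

Δφ = 44.3201°,  Δλ = -117.3818°
a = sin²(Δφ/2) + cos φ₁ cos φ₂ sin²(Δλ/2) = 0.302927
c = 2·arcsin(√a) = 1.165658 rad = 66.7873°

66.79°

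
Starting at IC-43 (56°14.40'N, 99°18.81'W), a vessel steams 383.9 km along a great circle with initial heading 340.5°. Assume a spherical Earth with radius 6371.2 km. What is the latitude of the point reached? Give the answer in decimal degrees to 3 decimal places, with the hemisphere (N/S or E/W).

59.475°N

IC-43: φ = +56.24000°, λ = -99.31350°
δ = d/R = 383.9/6371.2 = 0.060256 rad
φ₂ = arcsin(sin φ₁ cos δ + cos φ₁ sin δ cos θ)
   = arcsin(0.83137·0.99819 + 0.55572·0.06022·0.94264) = 59.47516°
λ₂ = λ₁ + atan2(sin θ sin δ cos φ₁, cos δ − sin φ₁ sin φ₂) = -101.58168°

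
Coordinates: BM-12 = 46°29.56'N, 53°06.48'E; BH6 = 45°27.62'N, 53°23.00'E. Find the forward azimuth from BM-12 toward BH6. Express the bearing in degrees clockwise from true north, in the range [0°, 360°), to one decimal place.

169.4°

BM-12: φ = +46.49267°, λ = +53.10800°
BH6: φ = +45.46033°, λ = +53.38333°
Δλ = 0.2753°
y = sin Δλ · cos φ₂ = 0.003371
x = cos φ₁ sin φ₂ − sin φ₁ cos φ₂ cos Δλ = -0.018011
θ = atan2(y, x) = 169.4002° → 169.4002° (mod 360°)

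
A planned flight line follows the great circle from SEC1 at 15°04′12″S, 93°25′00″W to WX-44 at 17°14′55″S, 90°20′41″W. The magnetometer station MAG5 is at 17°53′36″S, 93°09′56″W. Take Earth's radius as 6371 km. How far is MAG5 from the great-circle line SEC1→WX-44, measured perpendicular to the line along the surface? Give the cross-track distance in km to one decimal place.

SEC1: φ = -15.07000°, λ = -93.41667°
WX-44: φ = -17.24861°, λ = -90.34472°
MAG5: φ = -17.89333°, λ = -93.16556°
δ₁₃ = central angle SEC1→MAG5 = 0.049455 rad  (haversine)
θ₁₃ = bearing SEC1→MAG5 = 175.160°,  θ₁₂ = bearing SEC1→WX-44 = 126.860°
dₓₜ = R·arcsin(sin δ₁₃ · sin(θ₁₃ − θ₁₂)) = 6371·arcsin(0.04944·sin(48.300°)) = 235.208 km
|dₓₜ| = 235.208 km

235.2 km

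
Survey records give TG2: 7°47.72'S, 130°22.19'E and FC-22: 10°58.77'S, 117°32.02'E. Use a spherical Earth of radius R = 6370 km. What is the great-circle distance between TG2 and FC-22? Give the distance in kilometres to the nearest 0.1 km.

TG2: φ = -7.79533°, λ = +130.36983°
FC-22: φ = -10.97950°, λ = +117.53367°
Δφ = -3.1842°,  Δλ = -12.8362°
a = sin²(Δφ/2) + cos φ₁ cos φ₂ sin²(Δλ/2) = 0.012925
c = 2·arcsin(√a) = 0.227871 rad = 13.0560°
d = R·c = 6370 × 0.227871 = 1451.5 km

1451.5 km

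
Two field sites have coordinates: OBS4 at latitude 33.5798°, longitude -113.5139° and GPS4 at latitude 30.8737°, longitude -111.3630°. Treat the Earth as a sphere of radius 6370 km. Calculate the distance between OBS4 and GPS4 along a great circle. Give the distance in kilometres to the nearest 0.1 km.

Δφ = -2.7061°,  Δλ = 2.1509°
a = sin²(Δφ/2) + cos φ₁ cos φ₂ sin²(Δλ/2) = 0.000809
c = 2·arcsin(√a) = 0.056910 rad = 3.2607°
d = R·c = 6370 × 0.056910 = 362.5 km

362.5 km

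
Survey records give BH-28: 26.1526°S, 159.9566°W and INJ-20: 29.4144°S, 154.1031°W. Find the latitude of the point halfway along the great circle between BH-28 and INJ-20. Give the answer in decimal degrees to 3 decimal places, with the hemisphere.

27.814°S

Bx = cos φ₂ cos Δλ = 0.866548,  By = cos φ₂ sin Δλ = 0.088838
φₘ = atan2(sin φ₁ + sin φ₂, √((cos φ₁ + Bx)² + By²)) = -27.81434°
λₘ = λ₁ + atan2(By, cos φ₁ + Bx) = -157.07379°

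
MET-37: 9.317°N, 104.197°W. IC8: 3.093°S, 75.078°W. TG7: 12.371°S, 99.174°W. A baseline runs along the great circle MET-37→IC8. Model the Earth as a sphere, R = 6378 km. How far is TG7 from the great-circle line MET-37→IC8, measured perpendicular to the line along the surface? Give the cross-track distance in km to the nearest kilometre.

2015 km

δ₁₃ = central angle MET-37→TG7 = 0.388421 rad  (haversine)
θ₁₃ = bearing MET-37→TG7 = 166.949°,  θ₁₂ = bearing MET-37→IC8 = 111.812°
dₓₜ = R·arcsin(sin δ₁₃ · sin(θ₁₃ − θ₁₂)) = 6378·arcsin(0.37873·sin(55.137°)) = 2015.355 km
|dₓₜ| = 2015.355 km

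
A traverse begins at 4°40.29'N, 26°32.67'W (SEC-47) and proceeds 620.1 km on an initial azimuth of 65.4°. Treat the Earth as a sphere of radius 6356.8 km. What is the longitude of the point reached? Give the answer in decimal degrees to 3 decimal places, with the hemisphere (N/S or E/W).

21.426°W

SEC-47: φ = +4.67150°, λ = -26.54450°
δ = d/R = 620.1/6356.8 = 0.097549 rad
φ₂ = arcsin(sin φ₁ cos δ + cos φ₁ sin δ cos θ)
   = arcsin(0.08144·0.99525 + 0.99668·0.09739·0.41628) = 6.97662°
λ₂ = λ₁ + atan2(sin θ sin δ cos φ₁, cos δ − sin φ₁ sin φ₂) = -21.42605°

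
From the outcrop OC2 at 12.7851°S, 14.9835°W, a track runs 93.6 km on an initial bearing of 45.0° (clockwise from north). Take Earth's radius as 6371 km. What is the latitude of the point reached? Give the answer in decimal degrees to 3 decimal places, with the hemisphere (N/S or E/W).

δ = d/R = 93.6/6371 = 0.014692 rad
φ₂ = arcsin(sin φ₁ cos δ + cos φ₁ sin δ cos θ)
   = arcsin(-0.22129·0.99989 + 0.97521·0.01469·0.70711) = -12.18919°
λ₂ = λ₁ + atan2(sin θ sin δ cos φ₁, cos δ − sin φ₁ sin φ₂) = -14.37456°

12.189°S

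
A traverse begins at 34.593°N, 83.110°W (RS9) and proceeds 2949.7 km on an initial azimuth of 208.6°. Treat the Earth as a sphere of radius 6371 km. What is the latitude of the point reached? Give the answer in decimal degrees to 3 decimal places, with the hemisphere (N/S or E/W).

δ = d/R = 2949.7/6371 = 0.462989 rad
φ₂ = arcsin(sin φ₁ cos δ + cos φ₁ sin δ cos θ)
   = arcsin(0.56774·0.89472 + 0.82321·0.44662·-0.87798) = 10.67104°
λ₂ = λ₁ + atan2(sin θ sin δ cos φ₁, cos δ − sin φ₁ sin φ₂) = -95.67562°

10.671°N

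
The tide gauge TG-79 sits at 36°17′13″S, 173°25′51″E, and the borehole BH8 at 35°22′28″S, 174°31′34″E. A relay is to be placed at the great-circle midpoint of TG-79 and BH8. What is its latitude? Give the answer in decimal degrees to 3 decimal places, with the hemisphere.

TG-79: φ = -36.28694°, λ = +173.43083°
BH8: φ = -35.37444°, λ = +174.52611°
Bx = cos φ₂ cos Δλ = 0.815237,  By = cos φ₂ sin Δλ = 0.015586
φₘ = atan2(sin φ₁ + sin φ₂, √((cos φ₁ + Bx)² + By²)) = -35.83194°
λₘ = λ₁ + atan2(By, cos φ₁ + Bx) = 173.98162°

35.832°S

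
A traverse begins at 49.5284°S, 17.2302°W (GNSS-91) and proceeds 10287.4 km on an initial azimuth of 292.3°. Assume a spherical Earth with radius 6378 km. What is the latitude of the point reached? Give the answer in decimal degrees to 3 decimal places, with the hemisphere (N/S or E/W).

16.149°N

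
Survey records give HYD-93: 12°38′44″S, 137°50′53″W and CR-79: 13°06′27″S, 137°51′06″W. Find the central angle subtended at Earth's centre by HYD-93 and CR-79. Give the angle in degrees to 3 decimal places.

HYD-93: φ = -12.64556°, λ = -137.84806°
CR-79: φ = -13.10750°, λ = -137.85167°
Δφ = -0.4619°,  Δλ = -0.0036°
a = sin²(Δφ/2) + cos φ₁ cos φ₂ sin²(Δλ/2) = 0.000016
c = 2·arcsin(√a) = 0.008063 rad = 0.4620°

0.462°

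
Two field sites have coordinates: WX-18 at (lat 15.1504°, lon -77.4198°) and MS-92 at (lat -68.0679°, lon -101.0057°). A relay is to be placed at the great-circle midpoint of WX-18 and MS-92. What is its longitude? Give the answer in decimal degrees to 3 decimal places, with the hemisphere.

83.940°W

Bx = cos φ₂ cos Δλ = 0.342305,  By = cos φ₂ sin Δλ = -0.149449
φₘ = atan2(sin φ₁ + sin φ₂, √((cos φ₁ + Bx)² + By²)) = -26.85142°
λₘ = λ₁ + atan2(By, cos φ₁ + Bx) = -83.94025°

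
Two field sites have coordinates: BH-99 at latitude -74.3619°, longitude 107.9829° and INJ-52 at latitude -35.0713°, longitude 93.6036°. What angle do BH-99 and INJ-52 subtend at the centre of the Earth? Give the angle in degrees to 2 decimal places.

39.91°

Δφ = 39.2906°,  Δλ = -14.3793°
a = sin²(Δφ/2) + cos φ₁ cos φ₂ sin²(Δλ/2) = 0.116484
c = 2·arcsin(√a) = 0.696593 rad = 39.9118°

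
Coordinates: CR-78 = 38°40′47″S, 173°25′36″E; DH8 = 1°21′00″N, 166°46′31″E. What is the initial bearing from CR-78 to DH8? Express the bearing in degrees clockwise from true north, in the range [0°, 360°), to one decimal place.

349.7°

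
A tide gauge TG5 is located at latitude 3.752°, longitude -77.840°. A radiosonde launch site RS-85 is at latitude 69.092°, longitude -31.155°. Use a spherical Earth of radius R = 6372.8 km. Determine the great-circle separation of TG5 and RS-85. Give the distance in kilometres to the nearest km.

8032 km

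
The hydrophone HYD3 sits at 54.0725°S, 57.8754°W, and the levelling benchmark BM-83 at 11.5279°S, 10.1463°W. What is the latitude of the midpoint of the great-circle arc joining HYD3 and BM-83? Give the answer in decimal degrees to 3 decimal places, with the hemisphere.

Bx = cos φ₂ cos Δλ = 0.659068,  By = cos φ₂ sin Δλ = 0.725046
φₘ = atan2(sin φ₁ + sin φ₂, √((cos φ₁ + Bx)² + By²)) = -35.00774°
λₘ = λ₁ + atan2(By, cos φ₁ + Bx) = -27.67692°

35.008°S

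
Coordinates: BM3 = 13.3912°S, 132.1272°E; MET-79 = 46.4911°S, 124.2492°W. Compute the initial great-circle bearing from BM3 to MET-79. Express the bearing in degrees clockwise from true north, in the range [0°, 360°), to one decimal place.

138.0°

Δλ = 103.6236°
y = sin Δλ · cos φ₂ = 0.669097
x = cos φ₁ sin φ₂ − sin φ₁ cos φ₂ cos Δλ = -0.743105
θ = atan2(y, x) = 137.9999° → 137.9999° (mod 360°)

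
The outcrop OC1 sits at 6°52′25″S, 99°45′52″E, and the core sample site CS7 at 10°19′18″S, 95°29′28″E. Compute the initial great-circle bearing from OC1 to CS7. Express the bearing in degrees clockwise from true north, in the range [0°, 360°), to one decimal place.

OC1: φ = -6.87361°, λ = +99.76444°
CS7: φ = -10.32167°, λ = +95.49111°
Δλ = -4.2733°
y = sin Δλ · cos φ₂ = -0.073309
x = cos φ₁ sin φ₂ − sin φ₁ cos φ₂ cos Δλ = -0.060471
θ = atan2(y, x) = -129.5185° → 230.4815° (mod 360°)

230.5°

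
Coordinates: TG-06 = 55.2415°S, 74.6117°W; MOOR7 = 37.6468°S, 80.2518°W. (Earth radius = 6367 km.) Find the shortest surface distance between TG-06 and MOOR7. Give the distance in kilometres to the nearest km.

2001 km

Δφ = 17.5947°,  Δλ = -5.6401°
a = sin²(Δφ/2) + cos φ₁ cos φ₂ sin²(Δλ/2) = 0.024483
c = 2·arcsin(√a) = 0.314234 rad = 18.0043°
d = R·c = 6367 × 0.314234 = 2000.7 km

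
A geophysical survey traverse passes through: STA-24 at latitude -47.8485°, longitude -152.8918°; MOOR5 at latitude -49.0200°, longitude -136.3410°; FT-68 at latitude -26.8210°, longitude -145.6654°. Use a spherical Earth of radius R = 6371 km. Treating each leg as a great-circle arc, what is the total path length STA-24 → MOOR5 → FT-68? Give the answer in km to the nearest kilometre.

3821 km

STA-24→MOOR5: c = 0.192356 rad, d = 1225.50 km
MOOR5→FT-68: c = 0.407425 rad, d = 2595.70 km
Total = 1225.50 + 2595.70 = 3821.20 km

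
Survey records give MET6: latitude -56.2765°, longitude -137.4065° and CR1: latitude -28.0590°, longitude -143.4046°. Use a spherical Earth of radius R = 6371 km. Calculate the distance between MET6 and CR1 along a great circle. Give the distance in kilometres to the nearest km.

3174 km

Δφ = 28.2175°,  Δλ = -5.9981°
a = sin²(Δφ/2) + cos φ₁ cos φ₂ sin²(Δλ/2) = 0.060762
c = 2·arcsin(√a) = 0.498131 rad = 28.5408°
d = R·c = 6371 × 0.498131 = 3173.6 km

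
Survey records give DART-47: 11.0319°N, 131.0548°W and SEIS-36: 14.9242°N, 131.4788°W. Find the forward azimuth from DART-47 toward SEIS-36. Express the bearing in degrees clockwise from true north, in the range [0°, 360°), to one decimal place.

354.0°

Δλ = -0.4240°
y = sin Δλ · cos φ₂ = -0.007151
x = cos φ₁ sin φ₂ − sin φ₁ cos φ₂ cos Δλ = 0.067886
θ = atan2(y, x) = -6.0128° → 353.9872° (mod 360°)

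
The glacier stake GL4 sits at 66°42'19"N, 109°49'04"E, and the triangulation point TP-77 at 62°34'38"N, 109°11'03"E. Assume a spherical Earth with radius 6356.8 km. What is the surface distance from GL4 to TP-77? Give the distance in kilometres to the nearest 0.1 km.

GL4: φ = +66.70528°, λ = +109.81778°
TP-77: φ = +62.57722°, λ = +109.18417°
Δφ = -4.1281°,  Δλ = -0.6336°
a = sin²(Δφ/2) + cos φ₁ cos φ₂ sin²(Δλ/2) = 0.001303
c = 2·arcsin(√a) = 0.072203 rad = 4.1369°
d = R·c = 6356.8 × 0.072203 = 459.0 km

459.0 km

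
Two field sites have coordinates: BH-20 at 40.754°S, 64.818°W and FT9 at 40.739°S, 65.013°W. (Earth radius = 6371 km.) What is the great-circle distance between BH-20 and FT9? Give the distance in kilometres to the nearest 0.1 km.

Δφ = 0.0150°,  Δλ = -0.1950°
a = sin²(Δφ/2) + cos φ₁ cos φ₂ sin²(Δλ/2) = 0.000002
c = 2·arcsin(√a) = 0.002592 rad = 0.1485°
d = R·c = 6371 × 0.002592 = 16.5 km

16.5 km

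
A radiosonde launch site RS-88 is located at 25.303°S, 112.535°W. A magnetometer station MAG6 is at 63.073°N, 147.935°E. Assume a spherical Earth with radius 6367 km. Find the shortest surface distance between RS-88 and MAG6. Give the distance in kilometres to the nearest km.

12965 km

Δφ = 88.3760°,  Δλ = -99.5300°
a = sin²(Δφ/2) + cos φ₁ cos φ₂ sin²(Δλ/2) = 0.724425
c = 2·arcsin(√a) = 2.036275 rad = 116.6700°
d = R·c = 6367 × 2.036275 = 12965.0 km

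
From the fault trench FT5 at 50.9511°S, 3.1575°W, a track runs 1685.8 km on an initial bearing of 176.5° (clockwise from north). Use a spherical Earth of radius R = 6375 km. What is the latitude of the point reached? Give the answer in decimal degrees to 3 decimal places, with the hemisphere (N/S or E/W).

δ = d/R = 1685.8/6375 = 0.264439 rad
φ₂ = arcsin(sin φ₁ cos δ + cos φ₁ sin δ cos θ)
   = arcsin(-0.77661·0.96524 + 0.62998·0.26137·-0.99813) = -66.05895°
λ₂ = λ₁ + atan2(sin θ sin δ cos φ₁, cos δ − sin φ₁ sin φ₂) = -0.90402°

66.059°S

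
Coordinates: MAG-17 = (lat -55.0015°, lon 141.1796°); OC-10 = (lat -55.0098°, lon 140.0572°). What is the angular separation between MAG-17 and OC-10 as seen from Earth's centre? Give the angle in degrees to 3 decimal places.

Δφ = -0.0083°,  Δλ = -1.1224°
a = sin²(Δφ/2) + cos φ₁ cos φ₂ sin²(Δλ/2) = 0.000032
c = 2·arcsin(√a) = 0.011235 rad = 0.6437°

0.644°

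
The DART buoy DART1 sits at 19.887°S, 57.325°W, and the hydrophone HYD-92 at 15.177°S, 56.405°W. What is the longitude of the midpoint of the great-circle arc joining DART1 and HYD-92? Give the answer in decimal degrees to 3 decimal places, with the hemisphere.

Bx = cos φ₂ cos Δλ = 0.964997,  By = cos φ₂ sin Δλ = 0.015496
φₘ = atan2(sin φ₁ + sin φ₂, √((cos φ₁ + Bx)² + By²)) = -17.53253°
λₘ = λ₁ + atan2(By, cos φ₁ + Bx) = -56.85902°

56.859°W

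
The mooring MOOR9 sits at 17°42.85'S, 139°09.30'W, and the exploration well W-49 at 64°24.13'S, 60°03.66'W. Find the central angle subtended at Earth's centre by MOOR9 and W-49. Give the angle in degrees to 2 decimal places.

69.37°

MOOR9: φ = -17.71417°, λ = -139.15500°
W-49: φ = -64.40217°, λ = -60.06100°
Δφ = -46.6880°,  Δλ = 79.0940°
a = sin²(Δφ/2) + cos φ₁ cos φ₂ sin²(Δλ/2) = 0.323864
c = 2·arcsin(√a) = 1.210799 rad = 69.3737°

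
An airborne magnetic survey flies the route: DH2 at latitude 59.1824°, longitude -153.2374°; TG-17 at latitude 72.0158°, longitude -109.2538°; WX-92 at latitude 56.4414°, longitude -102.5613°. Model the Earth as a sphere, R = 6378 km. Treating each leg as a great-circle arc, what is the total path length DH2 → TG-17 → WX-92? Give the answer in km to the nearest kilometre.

DH2→TG-17: c = 0.374591 rad, d = 2389.14 km
TG-17→WX-92: c = 0.276123 rad, d = 1761.11 km
Total = 2389.14 + 1761.11 = 4150.25 km

4150 km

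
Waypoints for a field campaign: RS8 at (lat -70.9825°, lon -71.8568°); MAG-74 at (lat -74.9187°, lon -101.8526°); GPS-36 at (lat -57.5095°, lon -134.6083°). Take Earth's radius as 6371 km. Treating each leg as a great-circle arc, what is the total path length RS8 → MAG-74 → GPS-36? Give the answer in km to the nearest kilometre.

RS8→MAG-74: c = 0.165808 rad, d = 1056.37 km
MAG-74→GPS-36: c = 0.370993 rad, d = 2363.60 km
Total = 1056.37 + 2363.60 = 3419.96 km

3420 km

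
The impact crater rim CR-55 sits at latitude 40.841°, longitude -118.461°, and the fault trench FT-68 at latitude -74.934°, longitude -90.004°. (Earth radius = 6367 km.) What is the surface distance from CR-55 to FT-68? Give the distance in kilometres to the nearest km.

Δφ = -115.7750°,  Δλ = 28.4570°
a = sin²(Δφ/2) + cos φ₁ cos φ₂ sin²(Δλ/2) = 0.729299
c = 2·arcsin(√a) = 2.047213 rad = 117.2967°
d = R·c = 6367 × 2.047213 = 13034.6 km

13035 km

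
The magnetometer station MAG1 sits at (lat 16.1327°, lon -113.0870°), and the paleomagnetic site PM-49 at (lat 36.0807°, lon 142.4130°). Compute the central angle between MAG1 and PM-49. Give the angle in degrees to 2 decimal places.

Δφ = 19.9480°,  Δλ = -104.5000°
a = sin²(Δφ/2) + cos φ₁ cos φ₂ sin²(Δλ/2) = 0.515373
c = 2·arcsin(√a) = 1.601547 rad = 91.7619°

91.76°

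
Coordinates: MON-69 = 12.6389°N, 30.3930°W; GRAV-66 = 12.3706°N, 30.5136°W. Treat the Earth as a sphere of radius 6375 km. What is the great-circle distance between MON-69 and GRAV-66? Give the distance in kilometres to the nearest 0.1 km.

Δφ = -0.2683°,  Δλ = -0.1206°
a = sin²(Δφ/2) + cos φ₁ cos φ₂ sin²(Δλ/2) = 0.000007
c = 2·arcsin(√a) = 0.005114 rad = 0.2930°
d = R·c = 6375 × 0.005114 = 32.6 km

32.6 km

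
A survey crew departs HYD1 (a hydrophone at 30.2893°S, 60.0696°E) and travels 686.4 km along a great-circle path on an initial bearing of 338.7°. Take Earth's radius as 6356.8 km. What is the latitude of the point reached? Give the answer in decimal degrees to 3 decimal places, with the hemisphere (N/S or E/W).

24.502°S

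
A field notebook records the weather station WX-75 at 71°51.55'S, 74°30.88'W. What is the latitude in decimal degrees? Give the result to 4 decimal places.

71.8592°S

71° + 51.55′/60 = 71 + 0.85917 = 71.8592°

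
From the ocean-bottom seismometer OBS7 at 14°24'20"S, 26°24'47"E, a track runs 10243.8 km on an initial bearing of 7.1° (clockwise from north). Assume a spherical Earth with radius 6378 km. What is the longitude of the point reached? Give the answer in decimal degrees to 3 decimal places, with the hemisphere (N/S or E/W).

OBS7: φ = -14.40556°, λ = +26.41306°
δ = d/R = 10243.8/6378 = 1.606115 rad
φ₂ = arcsin(sin φ₁ cos δ + cos φ₁ sin δ cos θ)
   = arcsin(-0.24878·-0.03531 + 0.96856·0.99938·0.99233) = 75.77017°
λ₂ = λ₁ + atan2(sin θ sin δ cos φ₁, cos δ − sin φ₁ sin φ₂) = 56.57963°

56.580°E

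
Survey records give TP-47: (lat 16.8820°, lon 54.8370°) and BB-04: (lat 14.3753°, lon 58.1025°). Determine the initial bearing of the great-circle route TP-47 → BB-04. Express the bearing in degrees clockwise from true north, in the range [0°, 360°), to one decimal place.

Δλ = 3.2655°
y = sin Δλ · cos φ₂ = 0.055179
x = cos φ₁ sin φ₂ − sin φ₁ cos φ₂ cos Δλ = -0.043279
θ = atan2(y, x) = 128.1085° → 128.1085° (mod 360°)

128.1°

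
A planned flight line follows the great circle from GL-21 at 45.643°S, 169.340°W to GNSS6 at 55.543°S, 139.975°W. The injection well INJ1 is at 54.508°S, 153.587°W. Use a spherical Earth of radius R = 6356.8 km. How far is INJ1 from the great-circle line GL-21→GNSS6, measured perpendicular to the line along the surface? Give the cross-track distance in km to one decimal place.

δ₁₃ = central angle GL-21→INJ1 = 0.233732 rad  (haversine)
θ₁₃ = bearing GL-21→INJ1 = 137.112°,  θ₁₂ = bearing GL-21→GNSS6 = 128.904°
dₓₜ = R·arcsin(sin δ₁₃ · sin(θ₁₃ − θ₁₂)) = 6356.8·arcsin(0.23161·sin(8.208°)) = 210.233 km
|dₓₜ| = 210.233 km

210.2 km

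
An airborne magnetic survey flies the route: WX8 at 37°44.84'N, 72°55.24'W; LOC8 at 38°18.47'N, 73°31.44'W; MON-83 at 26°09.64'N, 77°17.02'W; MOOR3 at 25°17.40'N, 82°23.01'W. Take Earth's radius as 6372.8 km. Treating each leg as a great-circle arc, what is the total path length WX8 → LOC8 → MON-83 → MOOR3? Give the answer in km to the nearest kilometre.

WX8: φ = +37.74733°, λ = -72.92067°
LOC8: φ = +38.30783°, λ = -73.52400°
MON-83: φ = +26.16067°, λ = -77.28367°
MOOR3: φ = +25.29000°, λ = -82.38350°
WX8→LOC8: c = 0.012826 rad, d = 81.74 km
LOC8→MON-83: c = 0.219095 rad, d = 1396.25 km
MON-83→MOOR3: c = 0.081608 rad, d = 520.07 km
Total = 81.74 + 1396.25 + 520.07 = 1998.05 km

1998 km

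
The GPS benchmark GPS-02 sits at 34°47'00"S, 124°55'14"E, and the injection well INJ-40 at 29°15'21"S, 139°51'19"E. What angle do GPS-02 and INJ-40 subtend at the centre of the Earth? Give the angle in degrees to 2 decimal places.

13.80°

GPS-02: φ = -34.78333°, λ = +124.92056°
INJ-40: φ = -29.25583°, λ = +139.85528°
Δφ = 5.5275°,  Δλ = 14.9347°
a = sin²(Δφ/2) + cos φ₁ cos φ₂ sin²(Δλ/2) = 0.014428
c = 2·arcsin(√a) = 0.240811 rad = 13.7974°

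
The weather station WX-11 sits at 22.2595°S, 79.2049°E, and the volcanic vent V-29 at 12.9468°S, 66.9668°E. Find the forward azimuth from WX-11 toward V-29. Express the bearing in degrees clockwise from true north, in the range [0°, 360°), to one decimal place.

306.6°

Δλ = -12.2381°
y = sin Δλ · cos φ₂ = -0.206586
x = cos φ₁ sin φ₂ − sin φ₁ cos φ₂ cos Δλ = 0.153433
θ = atan2(y, x) = -53.3984° → 306.6016° (mod 360°)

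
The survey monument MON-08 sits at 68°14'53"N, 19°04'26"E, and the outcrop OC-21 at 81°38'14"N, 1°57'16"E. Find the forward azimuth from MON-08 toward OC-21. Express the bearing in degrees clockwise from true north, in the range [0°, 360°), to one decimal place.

349.8°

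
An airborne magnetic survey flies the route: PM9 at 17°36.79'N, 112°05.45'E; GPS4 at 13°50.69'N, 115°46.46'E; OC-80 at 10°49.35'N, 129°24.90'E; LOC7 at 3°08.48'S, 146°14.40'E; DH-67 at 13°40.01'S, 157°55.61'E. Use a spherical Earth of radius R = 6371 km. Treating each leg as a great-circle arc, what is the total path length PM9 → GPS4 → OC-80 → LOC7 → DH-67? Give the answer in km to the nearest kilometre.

6256 km

PM9: φ = +17.61317°, λ = +112.09083°
GPS4: φ = +13.84483°, λ = +115.77433°
OC-80: φ = +10.82250°, λ = +129.41500°
LOC7: φ = -3.14133°, λ = +146.24000°
DH-67: φ = -13.66683°, λ = +157.92683°
PM9→GPS4: c = 0.090295 rad, d = 575.27 km
GPS4→OC-80: c = 0.238432 rad, d = 1519.05 km
OC-80→LOC7: c = 0.380535 rad, d = 2424.39 km
LOC7→DH-67: c = 0.272651 rad, d = 1737.06 km
Total = 575.27 + 1519.05 + 2424.39 + 1737.06 = 6255.77 km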